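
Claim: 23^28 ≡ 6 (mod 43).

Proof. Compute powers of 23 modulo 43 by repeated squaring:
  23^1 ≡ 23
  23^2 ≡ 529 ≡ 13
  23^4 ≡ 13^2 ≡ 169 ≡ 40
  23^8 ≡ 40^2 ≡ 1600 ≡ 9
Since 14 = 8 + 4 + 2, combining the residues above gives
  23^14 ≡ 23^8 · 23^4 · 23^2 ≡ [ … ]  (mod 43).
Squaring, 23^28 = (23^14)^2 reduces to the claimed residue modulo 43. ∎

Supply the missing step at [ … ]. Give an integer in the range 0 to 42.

23^8 · 23^4 · 23^2 ≡ 9 · 40 · 13 = 4680.
4680 mod 43 = 36, so 23^14 ≡ 36 (mod 43).

36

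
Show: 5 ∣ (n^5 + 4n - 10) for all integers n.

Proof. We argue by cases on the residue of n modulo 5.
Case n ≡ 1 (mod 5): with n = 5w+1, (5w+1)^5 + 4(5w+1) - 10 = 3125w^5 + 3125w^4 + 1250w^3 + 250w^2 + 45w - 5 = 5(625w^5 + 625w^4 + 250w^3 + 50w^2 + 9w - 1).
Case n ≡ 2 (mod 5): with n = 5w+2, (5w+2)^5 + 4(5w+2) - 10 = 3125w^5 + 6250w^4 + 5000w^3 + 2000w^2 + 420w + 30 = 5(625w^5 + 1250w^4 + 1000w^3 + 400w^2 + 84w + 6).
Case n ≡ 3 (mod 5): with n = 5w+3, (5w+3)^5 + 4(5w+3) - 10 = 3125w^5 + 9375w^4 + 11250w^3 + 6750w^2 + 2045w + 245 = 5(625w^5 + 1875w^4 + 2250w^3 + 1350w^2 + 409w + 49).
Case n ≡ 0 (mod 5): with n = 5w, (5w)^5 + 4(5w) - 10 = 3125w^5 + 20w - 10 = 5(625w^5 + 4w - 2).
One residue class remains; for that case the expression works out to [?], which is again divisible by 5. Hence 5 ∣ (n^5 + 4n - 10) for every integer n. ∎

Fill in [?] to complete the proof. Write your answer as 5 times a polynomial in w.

Only n ≡ 4 (mod 5) is unaccounted for. Put n = 5w+4:
(5w+4)^5 + 4(5w+4) - 10 expands to 3125w^5 + 12500w^4 + 20000w^3 + 16000w^2 + 6420w + 1030,
and factoring out 5 leaves 5(625w^5 + 2500w^4 + 4000w^3 + 3200w^2 + 1284w + 206).

5(625w^5 + 2500w^4 + 4000w^3 + 3200w^2 + 1284w + 206)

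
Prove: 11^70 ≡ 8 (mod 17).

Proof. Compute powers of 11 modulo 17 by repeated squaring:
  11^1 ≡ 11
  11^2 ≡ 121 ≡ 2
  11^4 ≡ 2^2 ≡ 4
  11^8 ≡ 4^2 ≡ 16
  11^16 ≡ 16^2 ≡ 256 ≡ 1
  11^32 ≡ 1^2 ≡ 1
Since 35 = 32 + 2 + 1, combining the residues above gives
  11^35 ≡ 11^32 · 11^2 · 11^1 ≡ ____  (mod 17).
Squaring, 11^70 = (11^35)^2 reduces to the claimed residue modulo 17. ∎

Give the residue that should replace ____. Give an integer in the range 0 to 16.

5

11^32 · 11^2 · 11^1 ≡ 1 · 2 · 11 = 22.
22 mod 17 = 5, so 11^35 ≡ 5 (mod 17).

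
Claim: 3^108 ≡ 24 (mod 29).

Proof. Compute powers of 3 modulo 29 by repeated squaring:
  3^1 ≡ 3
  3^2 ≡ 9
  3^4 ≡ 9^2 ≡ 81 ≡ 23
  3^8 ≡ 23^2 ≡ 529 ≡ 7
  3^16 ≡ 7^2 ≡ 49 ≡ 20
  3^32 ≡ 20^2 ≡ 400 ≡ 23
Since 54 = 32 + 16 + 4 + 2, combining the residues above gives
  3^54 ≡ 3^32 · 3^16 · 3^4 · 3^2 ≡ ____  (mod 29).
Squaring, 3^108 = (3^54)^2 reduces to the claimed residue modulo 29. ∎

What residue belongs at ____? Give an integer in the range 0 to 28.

13

Multiply the listed residues: 23 · 20 · 23 · 9 = 460 → 10580 → 95220.
Reducing modulo 29: 95220 = 3283·29 + 13, so 3^54 ≡ 13.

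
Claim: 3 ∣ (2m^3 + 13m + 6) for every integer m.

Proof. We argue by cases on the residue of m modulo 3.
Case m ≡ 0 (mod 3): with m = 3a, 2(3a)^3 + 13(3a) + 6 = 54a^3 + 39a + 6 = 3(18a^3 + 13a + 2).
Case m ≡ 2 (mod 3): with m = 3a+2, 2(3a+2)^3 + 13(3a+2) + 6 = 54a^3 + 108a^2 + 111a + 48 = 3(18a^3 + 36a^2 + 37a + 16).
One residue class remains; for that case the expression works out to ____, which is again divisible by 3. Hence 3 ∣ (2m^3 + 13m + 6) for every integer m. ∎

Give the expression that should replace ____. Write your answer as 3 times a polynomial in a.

3(18a^3 + 18a^2 + 19a + 7)

Only m ≡ 1 (mod 3) is unaccounted for. Put m = 3a+1:
2(3a+1)^3 + 13(3a+1) + 6 expands to 54a^3 + 54a^2 + 57a + 21,
and factoring out 3 leaves 3(18a^3 + 18a^2 + 19a + 7).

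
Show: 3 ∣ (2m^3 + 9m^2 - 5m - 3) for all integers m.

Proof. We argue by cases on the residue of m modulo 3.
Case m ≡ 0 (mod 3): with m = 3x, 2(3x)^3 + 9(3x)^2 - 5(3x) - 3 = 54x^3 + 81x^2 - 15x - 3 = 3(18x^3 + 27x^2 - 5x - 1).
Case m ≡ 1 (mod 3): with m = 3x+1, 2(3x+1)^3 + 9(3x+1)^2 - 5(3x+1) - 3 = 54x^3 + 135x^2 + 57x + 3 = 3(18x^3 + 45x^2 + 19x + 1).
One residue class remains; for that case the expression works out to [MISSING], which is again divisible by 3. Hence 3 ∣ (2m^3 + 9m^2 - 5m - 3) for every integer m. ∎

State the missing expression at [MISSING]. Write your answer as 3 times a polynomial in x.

The residues treated are {0, 1}, so the missing case is m ≡ 2 (mod 3); write m = 3x+2.
Then 2(3x+2)^3 + 9(3x+2)^2 - 5(3x+2) - 3 = 54x^3 + 189x^2 + 165x + 39 = 3(18x^3 + 63x^2 + 55x + 13).

3(18x^3 + 63x^2 + 55x + 13)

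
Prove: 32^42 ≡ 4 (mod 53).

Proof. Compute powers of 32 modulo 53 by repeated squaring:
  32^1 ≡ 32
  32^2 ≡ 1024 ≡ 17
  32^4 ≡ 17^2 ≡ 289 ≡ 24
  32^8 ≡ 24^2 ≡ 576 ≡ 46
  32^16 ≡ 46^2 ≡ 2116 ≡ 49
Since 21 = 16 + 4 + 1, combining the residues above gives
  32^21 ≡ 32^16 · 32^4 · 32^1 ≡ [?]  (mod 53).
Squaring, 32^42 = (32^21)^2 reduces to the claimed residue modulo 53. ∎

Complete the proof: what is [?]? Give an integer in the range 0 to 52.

Multiply the listed residues: 49 · 24 · 32 = 1176 → 37632.
Reducing modulo 53: 37632 = 710·53 + 2, so 32^21 ≡ 2.

2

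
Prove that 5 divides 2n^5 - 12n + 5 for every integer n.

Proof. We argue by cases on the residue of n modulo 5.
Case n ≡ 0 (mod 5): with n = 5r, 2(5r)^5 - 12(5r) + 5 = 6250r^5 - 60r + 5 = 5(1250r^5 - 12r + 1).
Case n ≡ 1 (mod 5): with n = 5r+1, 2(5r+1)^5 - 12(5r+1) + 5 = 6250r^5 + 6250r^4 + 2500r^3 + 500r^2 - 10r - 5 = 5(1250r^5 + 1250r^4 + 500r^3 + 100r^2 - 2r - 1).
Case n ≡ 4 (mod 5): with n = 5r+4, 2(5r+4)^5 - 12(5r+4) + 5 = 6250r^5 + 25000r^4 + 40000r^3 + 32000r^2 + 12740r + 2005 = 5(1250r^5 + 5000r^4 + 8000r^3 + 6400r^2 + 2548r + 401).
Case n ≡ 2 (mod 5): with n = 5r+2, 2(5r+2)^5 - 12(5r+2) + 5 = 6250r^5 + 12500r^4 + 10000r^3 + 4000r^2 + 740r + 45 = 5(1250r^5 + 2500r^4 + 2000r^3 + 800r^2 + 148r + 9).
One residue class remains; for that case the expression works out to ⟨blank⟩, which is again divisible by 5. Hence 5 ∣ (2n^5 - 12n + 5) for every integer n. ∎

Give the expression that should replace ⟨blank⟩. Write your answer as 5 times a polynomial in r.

The residues treated are {0, 1, 4, 2}, so the missing case is n ≡ 3 (mod 5); write n = 5r+3.
Then 2(5r+3)^5 - 12(5r+3) + 5 = 6250r^5 + 18750r^4 + 22500r^3 + 13500r^2 + 3990r + 455 = 5(1250r^5 + 3750r^4 + 4500r^3 + 2700r^2 + 798r + 91).

5(1250r^5 + 3750r^4 + 4500r^3 + 2700r^2 + 798r + 91)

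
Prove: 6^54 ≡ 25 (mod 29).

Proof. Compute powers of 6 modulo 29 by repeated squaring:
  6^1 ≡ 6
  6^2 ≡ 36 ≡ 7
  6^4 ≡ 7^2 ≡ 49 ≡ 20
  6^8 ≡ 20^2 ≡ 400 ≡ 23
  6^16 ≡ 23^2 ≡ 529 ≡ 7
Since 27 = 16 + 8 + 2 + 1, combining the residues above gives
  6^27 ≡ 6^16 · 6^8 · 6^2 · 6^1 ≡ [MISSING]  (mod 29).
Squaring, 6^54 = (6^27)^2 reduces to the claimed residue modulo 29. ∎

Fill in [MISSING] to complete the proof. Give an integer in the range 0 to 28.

5

Multiply the listed residues: 7 · 23 · 7 · 6 = 161 → 1127 → 6762.
Reducing modulo 29: 6762 = 233·29 + 5, so 6^27 ≡ 5.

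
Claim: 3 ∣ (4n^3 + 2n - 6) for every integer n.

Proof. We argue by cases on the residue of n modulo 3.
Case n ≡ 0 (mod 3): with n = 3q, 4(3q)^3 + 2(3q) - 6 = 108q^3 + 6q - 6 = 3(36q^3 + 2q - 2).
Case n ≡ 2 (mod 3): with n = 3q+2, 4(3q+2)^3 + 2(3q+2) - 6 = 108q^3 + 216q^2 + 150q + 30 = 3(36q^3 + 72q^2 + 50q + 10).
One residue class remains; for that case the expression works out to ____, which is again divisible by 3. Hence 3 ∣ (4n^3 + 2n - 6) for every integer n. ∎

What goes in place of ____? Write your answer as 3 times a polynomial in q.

3(36q^3 + 36q^2 + 14q)

Only n ≡ 1 (mod 3) is unaccounted for. Put n = 3q+1:
4(3q+1)^3 + 2(3q+1) - 6 expands to 108q^3 + 108q^2 + 42q,
and factoring out 3 leaves 3(36q^3 + 36q^2 + 14q).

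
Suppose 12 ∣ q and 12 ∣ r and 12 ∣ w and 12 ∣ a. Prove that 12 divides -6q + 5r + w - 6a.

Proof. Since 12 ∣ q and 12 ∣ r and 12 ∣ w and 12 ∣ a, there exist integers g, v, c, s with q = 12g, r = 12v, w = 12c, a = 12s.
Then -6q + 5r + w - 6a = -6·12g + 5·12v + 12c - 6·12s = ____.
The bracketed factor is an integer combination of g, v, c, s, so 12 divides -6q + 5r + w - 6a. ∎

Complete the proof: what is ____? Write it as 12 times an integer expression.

Each term has a factor of 12: -6·12g + 5·12v + 12c - 6·12s = 12·(c - 6g - 6s + 5v).
Since c - 6g - 6s + 5v is an integer, 12 ∣ (-6q + 5r + w - 6a).

12(c - 6g - 6s + 5v)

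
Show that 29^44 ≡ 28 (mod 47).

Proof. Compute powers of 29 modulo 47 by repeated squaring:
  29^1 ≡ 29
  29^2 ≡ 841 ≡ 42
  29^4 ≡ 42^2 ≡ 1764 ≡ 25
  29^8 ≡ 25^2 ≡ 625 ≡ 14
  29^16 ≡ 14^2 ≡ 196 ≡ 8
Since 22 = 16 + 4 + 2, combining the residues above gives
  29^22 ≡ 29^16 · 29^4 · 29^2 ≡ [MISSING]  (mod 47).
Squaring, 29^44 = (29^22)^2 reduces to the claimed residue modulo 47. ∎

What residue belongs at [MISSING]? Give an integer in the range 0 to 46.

29^16 · 29^4 · 29^2 ≡ 8 · 25 · 42 = 8400.
8400 mod 47 = 34, so 29^22 ≡ 34 (mod 47).

34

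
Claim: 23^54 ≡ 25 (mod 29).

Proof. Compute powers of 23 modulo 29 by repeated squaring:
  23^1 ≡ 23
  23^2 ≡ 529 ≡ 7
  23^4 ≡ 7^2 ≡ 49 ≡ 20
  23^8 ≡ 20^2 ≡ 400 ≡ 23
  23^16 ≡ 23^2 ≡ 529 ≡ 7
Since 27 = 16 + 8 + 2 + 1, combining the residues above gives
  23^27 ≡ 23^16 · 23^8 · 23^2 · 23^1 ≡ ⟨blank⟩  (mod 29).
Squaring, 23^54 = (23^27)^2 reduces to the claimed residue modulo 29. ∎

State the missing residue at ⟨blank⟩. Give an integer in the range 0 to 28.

23^16 · 23^8 · 23^2 · 23^1 ≡ 7 · 23 · 7 · 23 = 25921.
25921 mod 29 = 24, so 23^27 ≡ 24 (mod 29).

24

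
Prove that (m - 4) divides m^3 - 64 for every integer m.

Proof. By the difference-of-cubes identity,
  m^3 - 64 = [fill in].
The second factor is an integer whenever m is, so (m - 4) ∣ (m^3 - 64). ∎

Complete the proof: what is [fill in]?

a^3 - b^3 = (a - b)(a^2 + ab + b^2). With a = m, b = 4:
m^3 - 64 = (m - 4)(m^2 + 4m + 16).

(m - 4)(m^2 + 4m + 16)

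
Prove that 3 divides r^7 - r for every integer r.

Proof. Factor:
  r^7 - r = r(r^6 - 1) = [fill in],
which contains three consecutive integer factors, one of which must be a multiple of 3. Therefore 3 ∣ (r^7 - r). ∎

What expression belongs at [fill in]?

r^6 - 1 = (r^2 - 1)(r^4 + r^2 + 1), and r^2 - 1 = (r-1)(r+1).
So r(r^6 - 1) = (r - 1)r(r + 1)(r^4 + r^2 + 1).

(r - 1)r(r + 1)(r^4 + r^2 + 1)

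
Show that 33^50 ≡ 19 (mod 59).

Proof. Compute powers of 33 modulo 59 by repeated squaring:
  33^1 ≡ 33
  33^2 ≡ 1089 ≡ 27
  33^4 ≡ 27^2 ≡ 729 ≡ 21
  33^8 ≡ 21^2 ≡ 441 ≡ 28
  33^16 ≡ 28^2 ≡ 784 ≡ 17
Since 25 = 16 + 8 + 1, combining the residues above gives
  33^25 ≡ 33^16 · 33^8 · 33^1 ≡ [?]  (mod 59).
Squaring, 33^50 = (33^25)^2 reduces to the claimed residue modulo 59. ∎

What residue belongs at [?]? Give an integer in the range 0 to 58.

Multiply the listed residues: 17 · 28 · 33 = 476 → 15708.
Reducing modulo 59: 15708 = 266·59 + 14, so 33^25 ≡ 14.

14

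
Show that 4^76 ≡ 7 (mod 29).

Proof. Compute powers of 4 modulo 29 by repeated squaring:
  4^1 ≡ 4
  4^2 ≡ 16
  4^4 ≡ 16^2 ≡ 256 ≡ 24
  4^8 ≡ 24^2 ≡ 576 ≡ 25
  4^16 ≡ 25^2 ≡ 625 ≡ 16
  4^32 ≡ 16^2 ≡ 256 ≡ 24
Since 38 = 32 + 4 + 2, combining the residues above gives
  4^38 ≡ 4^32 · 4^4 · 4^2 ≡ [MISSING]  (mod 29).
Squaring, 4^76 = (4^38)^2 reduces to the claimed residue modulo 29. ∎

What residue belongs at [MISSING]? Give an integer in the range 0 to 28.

23

4^32 · 4^4 · 4^2 ≡ 24 · 24 · 16 = 9216.
9216 mod 29 = 23, so 4^38 ≡ 23 (mod 29).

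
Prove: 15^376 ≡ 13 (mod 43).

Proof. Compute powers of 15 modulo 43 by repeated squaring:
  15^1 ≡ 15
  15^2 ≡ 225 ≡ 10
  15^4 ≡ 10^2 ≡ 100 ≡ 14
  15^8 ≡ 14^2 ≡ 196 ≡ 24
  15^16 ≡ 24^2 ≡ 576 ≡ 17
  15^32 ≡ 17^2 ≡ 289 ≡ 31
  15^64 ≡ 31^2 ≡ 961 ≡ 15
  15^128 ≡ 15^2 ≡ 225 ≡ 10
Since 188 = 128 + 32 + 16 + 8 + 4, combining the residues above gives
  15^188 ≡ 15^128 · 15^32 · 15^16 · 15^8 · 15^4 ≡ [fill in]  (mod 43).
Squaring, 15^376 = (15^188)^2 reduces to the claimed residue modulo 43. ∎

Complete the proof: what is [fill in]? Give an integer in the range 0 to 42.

23

15^128 · 15^32 · 15^16 · 15^8 · 15^4 ≡ 10 · 31 · 17 · 24 · 14 = 1770720.
1770720 mod 43 = 23, so 15^188 ≡ 23 (mod 43).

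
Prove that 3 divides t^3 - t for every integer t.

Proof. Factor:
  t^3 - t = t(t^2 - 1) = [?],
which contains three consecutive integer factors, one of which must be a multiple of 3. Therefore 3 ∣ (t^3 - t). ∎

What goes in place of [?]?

(t - 1)t(t + 1)

t(t^2 - 1) = t(t - 1)(t + 1) = (t - 1)t(t + 1).
These three factors are consecutive integers, so their product is divisible by 3.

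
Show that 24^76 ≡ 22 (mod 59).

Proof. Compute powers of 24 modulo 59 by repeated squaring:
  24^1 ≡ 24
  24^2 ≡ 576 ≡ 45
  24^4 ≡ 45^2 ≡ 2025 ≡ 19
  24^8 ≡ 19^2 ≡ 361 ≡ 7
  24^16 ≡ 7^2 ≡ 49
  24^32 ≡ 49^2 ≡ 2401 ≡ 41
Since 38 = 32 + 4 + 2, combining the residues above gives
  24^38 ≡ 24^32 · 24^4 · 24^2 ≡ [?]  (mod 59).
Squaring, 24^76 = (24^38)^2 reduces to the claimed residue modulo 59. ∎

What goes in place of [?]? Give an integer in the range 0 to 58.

9

24^32 · 24^4 · 24^2 ≡ 41 · 19 · 45 = 35055.
35055 mod 59 = 9, so 24^38 ≡ 9 (mod 59).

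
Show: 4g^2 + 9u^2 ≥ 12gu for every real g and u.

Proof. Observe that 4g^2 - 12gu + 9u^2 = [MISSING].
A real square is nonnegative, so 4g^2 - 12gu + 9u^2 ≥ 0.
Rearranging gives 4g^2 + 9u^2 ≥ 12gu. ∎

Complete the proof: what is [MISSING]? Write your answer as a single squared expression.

(2g - 3u)^2

4g^2 - 12gu + 9u^2 is a perfect-square trinomial: the outer terms are (2g)^2 and (3u)^2, and the cross term is -2·2g·3u.
So 4g^2 - 12gu + 9u^2 = (2g - 3u)^2 ≥ 0.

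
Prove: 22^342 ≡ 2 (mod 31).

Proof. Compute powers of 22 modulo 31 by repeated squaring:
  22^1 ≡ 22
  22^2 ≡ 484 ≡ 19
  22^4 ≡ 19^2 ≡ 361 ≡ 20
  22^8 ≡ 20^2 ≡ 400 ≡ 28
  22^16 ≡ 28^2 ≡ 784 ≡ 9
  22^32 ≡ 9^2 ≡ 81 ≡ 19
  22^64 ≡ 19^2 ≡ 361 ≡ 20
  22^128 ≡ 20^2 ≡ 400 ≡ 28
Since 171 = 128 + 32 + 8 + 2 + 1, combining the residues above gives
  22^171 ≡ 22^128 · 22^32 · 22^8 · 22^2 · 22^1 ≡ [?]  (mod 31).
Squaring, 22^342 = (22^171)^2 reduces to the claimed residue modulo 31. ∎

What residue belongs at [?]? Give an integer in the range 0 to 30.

23

Multiply the listed residues: 28 · 19 · 28 · 19 · 22 = 532 → 14896 → 283024 → 6226528.
Reducing modulo 31: 6226528 = 200855·31 + 23, so 22^171 ≡ 23.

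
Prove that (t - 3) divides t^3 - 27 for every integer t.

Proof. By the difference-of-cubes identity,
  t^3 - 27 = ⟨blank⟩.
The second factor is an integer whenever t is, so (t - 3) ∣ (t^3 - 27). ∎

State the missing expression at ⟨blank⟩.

a^3 - b^3 = (a - b)(a^2 + ab + b^2). With a = t, b = 3:
t^3 - 27 = (t - 3)(t^2 + 3t + 9).

(t - 3)(t^2 + 3t + 9)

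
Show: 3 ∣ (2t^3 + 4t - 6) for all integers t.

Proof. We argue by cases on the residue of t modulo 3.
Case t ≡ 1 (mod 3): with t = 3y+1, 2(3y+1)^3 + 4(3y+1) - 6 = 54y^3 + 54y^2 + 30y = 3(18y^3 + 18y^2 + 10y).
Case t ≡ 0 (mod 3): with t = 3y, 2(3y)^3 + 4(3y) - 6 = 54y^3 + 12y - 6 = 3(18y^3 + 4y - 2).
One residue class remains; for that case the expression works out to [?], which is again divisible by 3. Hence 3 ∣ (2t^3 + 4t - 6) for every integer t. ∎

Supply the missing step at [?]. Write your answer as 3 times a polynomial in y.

3(18y^3 + 36y^2 + 28y + 6)

Only t ≡ 2 (mod 3) is unaccounted for. Put t = 3y+2:
2(3y+2)^3 + 4(3y+2) - 6 expands to 54y^3 + 108y^2 + 84y + 18,
and factoring out 3 leaves 3(18y^3 + 36y^2 + 28y + 6).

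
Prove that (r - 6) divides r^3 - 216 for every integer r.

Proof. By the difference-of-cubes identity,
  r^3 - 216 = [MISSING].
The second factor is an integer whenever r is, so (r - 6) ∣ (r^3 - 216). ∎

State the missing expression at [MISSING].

Polynomial division of r^3 - 216 by r - 6 leaves remainder 0 and quotient r^2 + 6r + 36.
Hence r^3 - 216 = (r - 6)(r^2 + 6r + 36).

(r - 6)(r^2 + 6r + 36)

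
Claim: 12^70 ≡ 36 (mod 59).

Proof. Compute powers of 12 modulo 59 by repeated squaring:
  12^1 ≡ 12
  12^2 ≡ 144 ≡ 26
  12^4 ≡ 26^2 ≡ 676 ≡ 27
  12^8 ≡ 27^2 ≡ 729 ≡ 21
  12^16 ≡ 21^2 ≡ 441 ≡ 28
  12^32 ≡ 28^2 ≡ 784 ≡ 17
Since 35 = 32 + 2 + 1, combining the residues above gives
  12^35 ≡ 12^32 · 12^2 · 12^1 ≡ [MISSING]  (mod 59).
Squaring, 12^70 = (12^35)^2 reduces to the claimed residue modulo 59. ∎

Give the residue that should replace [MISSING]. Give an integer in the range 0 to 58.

53

12^32 · 12^2 · 12^1 ≡ 17 · 26 · 12 = 5304.
5304 mod 59 = 53, so 12^35 ≡ 53 (mod 59).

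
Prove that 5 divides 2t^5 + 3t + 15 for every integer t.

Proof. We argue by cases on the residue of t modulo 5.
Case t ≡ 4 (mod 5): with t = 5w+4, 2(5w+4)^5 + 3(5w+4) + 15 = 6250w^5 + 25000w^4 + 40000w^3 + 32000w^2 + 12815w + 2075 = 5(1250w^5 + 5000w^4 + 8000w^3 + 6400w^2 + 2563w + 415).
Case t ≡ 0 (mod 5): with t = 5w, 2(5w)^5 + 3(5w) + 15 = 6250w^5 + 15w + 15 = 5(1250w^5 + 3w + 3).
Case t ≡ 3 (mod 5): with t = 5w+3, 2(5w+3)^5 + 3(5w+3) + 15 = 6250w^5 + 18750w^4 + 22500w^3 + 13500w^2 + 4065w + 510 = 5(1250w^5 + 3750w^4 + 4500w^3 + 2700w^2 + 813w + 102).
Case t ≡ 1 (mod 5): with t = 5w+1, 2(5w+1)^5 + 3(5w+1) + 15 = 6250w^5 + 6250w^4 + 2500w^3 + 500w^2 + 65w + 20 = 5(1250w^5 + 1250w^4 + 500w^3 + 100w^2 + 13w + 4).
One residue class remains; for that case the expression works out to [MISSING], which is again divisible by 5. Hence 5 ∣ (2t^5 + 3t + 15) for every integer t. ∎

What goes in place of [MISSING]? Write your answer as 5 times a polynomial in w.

5(1250w^5 + 2500w^4 + 2000w^3 + 800w^2 + 163w + 17)

The residues treated are {4, 0, 3, 1}, so the missing case is t ≡ 2 (mod 5); write t = 5w+2.
Then 2(5w+2)^5 + 3(5w+2) + 15 = 6250w^5 + 12500w^4 + 10000w^3 + 4000w^2 + 815w + 85 = 5(1250w^5 + 2500w^4 + 2000w^3 + 800w^2 + 163w + 17).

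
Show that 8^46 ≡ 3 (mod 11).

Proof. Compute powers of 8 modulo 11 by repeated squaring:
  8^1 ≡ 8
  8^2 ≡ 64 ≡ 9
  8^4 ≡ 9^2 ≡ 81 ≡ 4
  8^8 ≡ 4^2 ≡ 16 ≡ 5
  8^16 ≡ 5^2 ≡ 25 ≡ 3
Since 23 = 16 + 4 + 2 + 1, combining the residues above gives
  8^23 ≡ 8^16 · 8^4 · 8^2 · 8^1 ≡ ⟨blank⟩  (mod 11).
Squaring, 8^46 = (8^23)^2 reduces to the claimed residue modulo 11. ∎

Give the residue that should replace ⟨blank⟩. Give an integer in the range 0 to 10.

Multiply the listed residues: 3 · 4 · 9 · 8 = 12 → 108 → 864.
Reducing modulo 11: 864 = 78·11 + 6, so 8^23 ≡ 6.

6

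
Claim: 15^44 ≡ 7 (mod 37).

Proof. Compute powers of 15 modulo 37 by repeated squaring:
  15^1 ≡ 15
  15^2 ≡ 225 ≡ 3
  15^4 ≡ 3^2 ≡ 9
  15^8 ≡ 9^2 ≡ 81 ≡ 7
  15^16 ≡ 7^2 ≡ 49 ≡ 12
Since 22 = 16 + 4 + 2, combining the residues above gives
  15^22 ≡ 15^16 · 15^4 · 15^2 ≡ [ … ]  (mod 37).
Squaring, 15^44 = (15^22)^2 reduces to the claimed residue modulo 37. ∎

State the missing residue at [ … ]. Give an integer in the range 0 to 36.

28

15^16 · 15^4 · 15^2 ≡ 12 · 9 · 3 = 324.
324 mod 37 = 28, so 15^22 ≡ 28 (mod 37).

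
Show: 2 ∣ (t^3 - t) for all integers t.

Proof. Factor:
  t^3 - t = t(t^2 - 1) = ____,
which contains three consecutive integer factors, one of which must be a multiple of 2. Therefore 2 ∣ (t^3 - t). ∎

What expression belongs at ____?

t(t^2 - 1) = t(t - 1)(t + 1) = (t - 1)t(t + 1).
These three factors are consecutive integers, so their product is divisible by 2.

(t - 1)t(t + 1)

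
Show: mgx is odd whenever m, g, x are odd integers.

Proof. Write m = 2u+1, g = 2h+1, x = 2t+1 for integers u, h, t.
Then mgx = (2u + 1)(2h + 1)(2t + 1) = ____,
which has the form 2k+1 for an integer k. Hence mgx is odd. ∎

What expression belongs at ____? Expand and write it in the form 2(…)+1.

(2u + 1)(2h + 1)(2t + 1) = 8htu + 4ht + 4hu + 2h + 4tu + 2t + 2u + 1
= 2(4htu + 2ht + 2hu + h + 2tu + t + u) + 1.
Since 4htu + 2ht + 2hu + h + 2tu + t + u is an integer, the product is of the form 2k+1 for an integer k.

2(4htu + 2ht + 2hu + h + 2tu + t + u) + 1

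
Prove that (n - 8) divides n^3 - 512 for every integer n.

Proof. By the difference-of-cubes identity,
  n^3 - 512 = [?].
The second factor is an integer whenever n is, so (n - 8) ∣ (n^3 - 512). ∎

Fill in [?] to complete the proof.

(n - 8)(n^2 + 8n + 64)

a^3 - b^3 = (a - b)(a^2 + ab + b^2). With a = n, b = 8:
n^3 - 512 = (n - 8)(n^2 + 8n + 64).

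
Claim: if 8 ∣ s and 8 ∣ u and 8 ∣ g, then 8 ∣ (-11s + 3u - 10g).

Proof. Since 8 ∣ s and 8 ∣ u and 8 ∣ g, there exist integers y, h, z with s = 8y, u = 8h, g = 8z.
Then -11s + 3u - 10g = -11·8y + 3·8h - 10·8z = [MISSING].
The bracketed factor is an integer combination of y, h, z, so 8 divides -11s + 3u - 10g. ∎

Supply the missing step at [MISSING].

Each term has a factor of 8: -11·8y + 3·8h - 10·8z = 8·(3h - 11y - 10z).
Since 3h - 11y - 10z is an integer, 8 ∣ (-11s + 3u - 10g).

8(3h - 11y - 10z)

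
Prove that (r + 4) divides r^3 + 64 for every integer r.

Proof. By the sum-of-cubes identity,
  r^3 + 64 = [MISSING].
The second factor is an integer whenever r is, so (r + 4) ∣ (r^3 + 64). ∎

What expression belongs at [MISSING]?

a^3 + b^3 = (a + b)(a^2 - ab + b^2). With a = r, b = 4:
r^3 + 64 = (r + 4)(r^2 - 4r + 16).

(r + 4)(r^2 - 4r + 16)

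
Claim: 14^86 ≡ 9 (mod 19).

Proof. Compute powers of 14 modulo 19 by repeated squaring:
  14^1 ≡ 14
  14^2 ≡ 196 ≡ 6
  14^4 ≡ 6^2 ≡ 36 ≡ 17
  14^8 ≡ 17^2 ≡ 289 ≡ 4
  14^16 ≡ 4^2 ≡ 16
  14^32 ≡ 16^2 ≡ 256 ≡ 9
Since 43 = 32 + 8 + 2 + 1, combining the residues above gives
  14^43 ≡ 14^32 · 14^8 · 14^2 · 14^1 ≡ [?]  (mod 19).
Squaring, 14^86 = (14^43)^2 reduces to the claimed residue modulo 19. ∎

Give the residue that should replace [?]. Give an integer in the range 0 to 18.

3

Multiply the listed residues: 9 · 4 · 6 · 14 = 36 → 216 → 3024.
Reducing modulo 19: 3024 = 159·19 + 3, so 14^43 ≡ 3.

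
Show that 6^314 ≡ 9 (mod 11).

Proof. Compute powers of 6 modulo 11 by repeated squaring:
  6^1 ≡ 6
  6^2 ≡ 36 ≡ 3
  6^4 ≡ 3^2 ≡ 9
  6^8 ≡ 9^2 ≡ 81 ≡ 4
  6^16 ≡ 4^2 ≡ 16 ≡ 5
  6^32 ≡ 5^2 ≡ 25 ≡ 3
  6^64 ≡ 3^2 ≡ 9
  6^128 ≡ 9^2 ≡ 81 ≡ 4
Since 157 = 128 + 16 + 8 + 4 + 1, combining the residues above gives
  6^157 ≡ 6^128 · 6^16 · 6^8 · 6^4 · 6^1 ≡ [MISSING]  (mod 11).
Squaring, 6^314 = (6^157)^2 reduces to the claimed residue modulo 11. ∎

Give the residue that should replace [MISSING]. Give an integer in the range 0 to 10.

6^128 · 6^16 · 6^8 · 6^4 · 6^1 ≡ 4 · 5 · 4 · 9 · 6 = 4320.
4320 mod 11 = 8, so 6^157 ≡ 8 (mod 11).

8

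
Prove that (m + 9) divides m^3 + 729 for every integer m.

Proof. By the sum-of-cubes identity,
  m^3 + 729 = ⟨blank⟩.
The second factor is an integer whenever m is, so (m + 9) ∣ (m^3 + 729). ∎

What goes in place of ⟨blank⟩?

(m + 9)(m^2 - 9m + 81)

Polynomial division of m^3 + 729 by m + 9 leaves remainder 0 and quotient m^2 - 9m + 81.
Hence m^3 + 729 = (m + 9)(m^2 - 9m + 81).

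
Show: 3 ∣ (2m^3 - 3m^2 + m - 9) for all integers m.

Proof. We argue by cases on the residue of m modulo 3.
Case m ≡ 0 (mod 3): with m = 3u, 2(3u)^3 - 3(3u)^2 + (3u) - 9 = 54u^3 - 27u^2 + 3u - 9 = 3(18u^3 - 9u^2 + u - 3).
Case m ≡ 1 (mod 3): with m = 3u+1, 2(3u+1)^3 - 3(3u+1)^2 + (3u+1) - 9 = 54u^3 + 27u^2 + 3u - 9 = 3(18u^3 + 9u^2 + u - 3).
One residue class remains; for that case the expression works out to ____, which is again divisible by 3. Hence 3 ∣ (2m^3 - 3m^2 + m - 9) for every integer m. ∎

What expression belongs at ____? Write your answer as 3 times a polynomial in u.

Only m ≡ 2 (mod 3) is unaccounted for. Put m = 3u+2:
2(3u+2)^3 - 3(3u+2)^2 + (3u+2) - 9 expands to 54u^3 + 81u^2 + 39u - 3,
and factoring out 3 leaves 3(18u^3 + 27u^2 + 13u - 1).

3(18u^3 + 27u^2 + 13u - 1)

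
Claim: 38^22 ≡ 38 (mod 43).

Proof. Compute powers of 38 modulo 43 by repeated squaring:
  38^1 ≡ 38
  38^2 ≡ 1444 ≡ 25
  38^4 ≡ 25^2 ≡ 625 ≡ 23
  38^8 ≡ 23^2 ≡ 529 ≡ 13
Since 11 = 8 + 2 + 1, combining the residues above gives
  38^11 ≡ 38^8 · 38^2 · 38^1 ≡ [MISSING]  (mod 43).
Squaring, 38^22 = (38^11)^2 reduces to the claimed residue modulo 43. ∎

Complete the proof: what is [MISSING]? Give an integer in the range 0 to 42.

38^8 · 38^2 · 38^1 ≡ 13 · 25 · 38 = 12350.
12350 mod 43 = 9, so 38^11 ≡ 9 (mod 43).

9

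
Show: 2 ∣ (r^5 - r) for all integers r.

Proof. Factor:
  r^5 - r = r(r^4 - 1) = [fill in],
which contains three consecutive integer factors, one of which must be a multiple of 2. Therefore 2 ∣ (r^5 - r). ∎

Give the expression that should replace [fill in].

(r - 1)r(r + 1)(r^2 + 1)

r^4 - 1 = (r^2 - 1)(r^2 + 1), and r^2 - 1 = (r-1)(r+1).
So r(r^4 - 1) = (r - 1)r(r + 1)(r^2 + 1).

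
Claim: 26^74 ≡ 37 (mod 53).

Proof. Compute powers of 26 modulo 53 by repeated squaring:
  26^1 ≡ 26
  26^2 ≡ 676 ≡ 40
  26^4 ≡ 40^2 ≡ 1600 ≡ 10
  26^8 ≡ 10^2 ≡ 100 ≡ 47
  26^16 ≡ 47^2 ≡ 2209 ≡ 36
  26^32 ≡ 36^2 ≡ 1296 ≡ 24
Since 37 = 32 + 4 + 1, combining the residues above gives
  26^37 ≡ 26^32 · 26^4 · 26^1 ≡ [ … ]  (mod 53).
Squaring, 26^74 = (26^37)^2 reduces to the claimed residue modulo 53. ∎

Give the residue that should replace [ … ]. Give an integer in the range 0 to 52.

39

26^32 · 26^4 · 26^1 ≡ 24 · 10 · 26 = 6240.
6240 mod 53 = 39, so 26^37 ≡ 39 (mod 53).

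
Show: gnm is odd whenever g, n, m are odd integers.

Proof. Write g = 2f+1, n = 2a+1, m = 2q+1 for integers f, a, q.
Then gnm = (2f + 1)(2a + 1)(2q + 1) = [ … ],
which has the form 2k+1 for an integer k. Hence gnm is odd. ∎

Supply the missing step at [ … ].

2(4afq + 2af + 2aq + a + 2fq + f + q) + 1

Expanding: (2f + 1)(2a + 1)(2q + 1) = 8afq + 4af + 4aq + 2a + 4fq + 2f + 2q + 1.
Every term except the constant is even, so this is 2(4afq + 2af + 2aq + a + 2fq + f + q) + 1,
and 4afq + 2af + 2aq + a + 2fq + f + q ∈ ℤ gives the required form.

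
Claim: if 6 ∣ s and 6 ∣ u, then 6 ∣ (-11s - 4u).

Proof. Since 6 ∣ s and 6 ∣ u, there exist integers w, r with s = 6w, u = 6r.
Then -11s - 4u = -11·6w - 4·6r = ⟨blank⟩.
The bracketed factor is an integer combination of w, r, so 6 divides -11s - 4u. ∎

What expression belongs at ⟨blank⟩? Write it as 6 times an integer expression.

6(-4r - 11w)

Each term has a factor of 6: -11·6w - 4·6r = 6·(-4r - 11w).
Since -4r - 11w is an integer, 6 ∣ (-11s - 4u).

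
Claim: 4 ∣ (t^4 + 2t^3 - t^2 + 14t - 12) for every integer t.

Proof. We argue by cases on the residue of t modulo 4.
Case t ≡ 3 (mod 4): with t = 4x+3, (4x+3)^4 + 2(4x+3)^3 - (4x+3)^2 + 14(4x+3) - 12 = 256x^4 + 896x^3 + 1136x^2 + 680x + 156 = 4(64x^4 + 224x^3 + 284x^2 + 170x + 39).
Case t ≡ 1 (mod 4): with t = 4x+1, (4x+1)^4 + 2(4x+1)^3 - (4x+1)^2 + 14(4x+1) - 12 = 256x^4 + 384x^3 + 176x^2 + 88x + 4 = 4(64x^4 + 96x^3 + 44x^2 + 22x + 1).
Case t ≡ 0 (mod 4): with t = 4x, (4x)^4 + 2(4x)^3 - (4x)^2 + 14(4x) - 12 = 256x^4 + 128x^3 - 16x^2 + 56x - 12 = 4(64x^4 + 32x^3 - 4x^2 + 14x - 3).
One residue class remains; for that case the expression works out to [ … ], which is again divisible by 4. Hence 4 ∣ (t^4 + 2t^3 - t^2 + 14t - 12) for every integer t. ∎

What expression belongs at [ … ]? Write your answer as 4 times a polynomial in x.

4(64x^4 + 160x^3 + 140x^2 + 66x + 11)

Only t ≡ 2 (mod 4) is unaccounted for. Put t = 4x+2:
(4x+2)^4 + 2(4x+2)^3 - (4x+2)^2 + 14(4x+2) - 12 expands to 256x^4 + 640x^3 + 560x^2 + 264x + 44,
and factoring out 4 leaves 4(64x^4 + 160x^3 + 140x^2 + 66x + 11).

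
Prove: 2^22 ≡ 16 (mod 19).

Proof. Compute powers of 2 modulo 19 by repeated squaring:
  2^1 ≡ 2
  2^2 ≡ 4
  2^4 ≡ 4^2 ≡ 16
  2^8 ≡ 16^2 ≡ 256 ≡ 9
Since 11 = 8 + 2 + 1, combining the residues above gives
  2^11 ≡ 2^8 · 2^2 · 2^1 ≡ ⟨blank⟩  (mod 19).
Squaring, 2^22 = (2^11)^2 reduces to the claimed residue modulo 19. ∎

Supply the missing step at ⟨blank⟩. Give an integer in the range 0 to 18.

2^8 · 2^2 · 2^1 ≡ 9 · 4 · 2 = 72.
72 mod 19 = 15, so 2^11 ≡ 15 (mod 19).

15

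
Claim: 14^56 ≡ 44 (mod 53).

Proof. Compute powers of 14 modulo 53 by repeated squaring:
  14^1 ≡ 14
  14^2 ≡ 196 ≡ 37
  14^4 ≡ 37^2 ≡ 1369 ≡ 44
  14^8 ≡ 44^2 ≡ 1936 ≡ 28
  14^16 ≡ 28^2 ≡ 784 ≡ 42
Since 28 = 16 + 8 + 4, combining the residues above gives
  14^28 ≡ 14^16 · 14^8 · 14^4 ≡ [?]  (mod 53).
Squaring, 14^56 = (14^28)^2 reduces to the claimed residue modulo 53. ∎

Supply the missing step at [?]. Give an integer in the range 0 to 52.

16

14^16 · 14^8 · 14^4 ≡ 42 · 28 · 44 = 51744.
51744 mod 53 = 16, so 14^28 ≡ 16 (mod 53).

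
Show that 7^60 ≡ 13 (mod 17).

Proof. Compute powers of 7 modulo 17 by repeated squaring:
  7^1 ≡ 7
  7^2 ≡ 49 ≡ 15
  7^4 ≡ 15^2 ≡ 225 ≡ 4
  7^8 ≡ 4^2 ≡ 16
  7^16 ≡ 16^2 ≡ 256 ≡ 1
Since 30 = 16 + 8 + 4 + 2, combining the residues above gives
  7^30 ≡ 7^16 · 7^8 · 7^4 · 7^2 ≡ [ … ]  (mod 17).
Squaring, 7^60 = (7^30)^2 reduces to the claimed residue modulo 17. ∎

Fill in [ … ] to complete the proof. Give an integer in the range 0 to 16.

7^16 · 7^8 · 7^4 · 7^2 ≡ 1 · 16 · 4 · 15 = 960.
960 mod 17 = 8, so 7^30 ≡ 8 (mod 17).

8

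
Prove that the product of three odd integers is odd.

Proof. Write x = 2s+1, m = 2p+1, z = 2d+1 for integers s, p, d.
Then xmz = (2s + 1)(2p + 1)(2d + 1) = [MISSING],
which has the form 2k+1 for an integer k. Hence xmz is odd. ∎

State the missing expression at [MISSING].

Expanding: (2s + 1)(2p + 1)(2d + 1) = 8dps + 4dp + 4ds + 2d + 4ps + 2p + 2s + 1.
Every term except the constant is even, so this is 2(4dps + 2dp + 2ds + d + 2ps + p + s) + 1,
and 4dps + 2dp + 2ds + d + 2ps + p + s ∈ ℤ gives the required form.

2(4dps + 2dp + 2ds + d + 2ps + p + s) + 1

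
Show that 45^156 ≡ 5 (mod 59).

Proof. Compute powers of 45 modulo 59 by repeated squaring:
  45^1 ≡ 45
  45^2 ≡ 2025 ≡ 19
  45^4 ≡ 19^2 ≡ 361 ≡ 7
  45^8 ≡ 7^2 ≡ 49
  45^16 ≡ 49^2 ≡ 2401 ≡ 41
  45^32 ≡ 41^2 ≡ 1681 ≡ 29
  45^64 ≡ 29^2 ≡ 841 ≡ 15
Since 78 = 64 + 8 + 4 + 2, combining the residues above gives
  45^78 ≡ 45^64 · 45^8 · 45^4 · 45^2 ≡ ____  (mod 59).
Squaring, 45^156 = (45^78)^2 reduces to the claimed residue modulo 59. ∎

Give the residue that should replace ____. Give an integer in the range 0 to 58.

45^64 · 45^8 · 45^4 · 45^2 ≡ 15 · 49 · 7 · 19 = 97755.
97755 mod 59 = 51, so 45^78 ≡ 51 (mod 59).

51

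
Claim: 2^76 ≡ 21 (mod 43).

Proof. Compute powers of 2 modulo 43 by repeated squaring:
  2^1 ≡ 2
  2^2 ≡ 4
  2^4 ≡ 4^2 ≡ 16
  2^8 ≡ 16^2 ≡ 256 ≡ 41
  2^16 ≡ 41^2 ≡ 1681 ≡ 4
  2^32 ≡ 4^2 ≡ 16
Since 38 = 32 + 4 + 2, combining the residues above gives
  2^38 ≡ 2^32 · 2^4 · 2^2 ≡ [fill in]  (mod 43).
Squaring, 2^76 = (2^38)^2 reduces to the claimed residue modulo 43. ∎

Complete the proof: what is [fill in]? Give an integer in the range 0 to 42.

35

2^32 · 2^4 · 2^2 ≡ 16 · 16 · 4 = 1024.
1024 mod 43 = 35, so 2^38 ≡ 35 (mod 43).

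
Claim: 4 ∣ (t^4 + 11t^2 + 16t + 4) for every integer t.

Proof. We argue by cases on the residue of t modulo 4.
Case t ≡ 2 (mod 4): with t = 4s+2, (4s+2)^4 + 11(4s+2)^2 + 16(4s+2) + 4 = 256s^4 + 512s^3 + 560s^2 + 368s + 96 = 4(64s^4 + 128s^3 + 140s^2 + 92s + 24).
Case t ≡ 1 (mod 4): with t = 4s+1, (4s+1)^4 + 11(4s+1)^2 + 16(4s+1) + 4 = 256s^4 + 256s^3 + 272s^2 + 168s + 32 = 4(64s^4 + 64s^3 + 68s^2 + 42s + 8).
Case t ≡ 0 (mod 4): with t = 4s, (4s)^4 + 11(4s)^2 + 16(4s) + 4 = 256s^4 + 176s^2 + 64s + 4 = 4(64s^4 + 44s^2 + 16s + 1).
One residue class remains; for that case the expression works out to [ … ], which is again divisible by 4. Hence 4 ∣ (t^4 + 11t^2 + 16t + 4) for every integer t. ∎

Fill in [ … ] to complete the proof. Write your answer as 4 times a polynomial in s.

Only t ≡ 3 (mod 4) is unaccounted for. Put t = 4s+3:
(4s+3)^4 + 11(4s+3)^2 + 16(4s+3) + 4 expands to 256s^4 + 768s^3 + 1040s^2 + 760s + 232,
and factoring out 4 leaves 4(64s^4 + 192s^3 + 260s^2 + 190s + 58).

4(64s^4 + 192s^3 + 260s^2 + 190s + 58)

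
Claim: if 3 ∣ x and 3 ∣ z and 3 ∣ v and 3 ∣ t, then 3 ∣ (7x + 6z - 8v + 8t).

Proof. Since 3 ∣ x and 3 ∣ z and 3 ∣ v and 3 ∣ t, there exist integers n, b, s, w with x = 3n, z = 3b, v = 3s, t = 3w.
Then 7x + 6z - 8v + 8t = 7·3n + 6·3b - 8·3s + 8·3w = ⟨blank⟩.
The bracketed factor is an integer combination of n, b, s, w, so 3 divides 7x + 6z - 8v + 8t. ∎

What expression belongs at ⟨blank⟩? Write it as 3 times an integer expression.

3(6b + 7n - 8s + 8w)

Each term has a factor of 3: 7·3n + 6·3b - 8·3s + 8·3w = 3·(6b + 7n - 8s + 8w).
Since 6b + 7n - 8s + 8w is an integer, 3 ∣ (7x + 6z - 8v + 8t).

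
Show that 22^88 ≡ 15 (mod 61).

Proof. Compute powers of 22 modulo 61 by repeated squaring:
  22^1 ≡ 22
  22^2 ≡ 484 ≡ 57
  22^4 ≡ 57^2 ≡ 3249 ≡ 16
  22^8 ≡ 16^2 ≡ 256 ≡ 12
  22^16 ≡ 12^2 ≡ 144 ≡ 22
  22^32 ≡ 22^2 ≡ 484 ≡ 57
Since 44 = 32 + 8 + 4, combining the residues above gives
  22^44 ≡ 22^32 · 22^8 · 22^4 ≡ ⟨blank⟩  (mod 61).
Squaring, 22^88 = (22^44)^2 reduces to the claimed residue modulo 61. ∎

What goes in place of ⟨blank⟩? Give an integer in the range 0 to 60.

25

Multiply the listed residues: 57 · 12 · 16 = 684 → 10944.
Reducing modulo 61: 10944 = 179·61 + 25, so 22^44 ≡ 25.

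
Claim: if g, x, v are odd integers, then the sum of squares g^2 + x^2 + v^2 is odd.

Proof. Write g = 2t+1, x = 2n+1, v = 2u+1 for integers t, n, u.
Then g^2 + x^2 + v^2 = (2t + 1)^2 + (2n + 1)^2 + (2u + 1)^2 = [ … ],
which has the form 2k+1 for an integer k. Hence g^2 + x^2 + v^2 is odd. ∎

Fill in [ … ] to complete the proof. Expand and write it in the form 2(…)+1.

2(2n^2 + 2n + 2t^2 + 2t + 2u^2 + 2u + 1) + 1

(2t + 1)^2 + (2n + 1)^2 + (2u + 1)^2 = 4n^2 + 4n + 4t^2 + 4t + 4u^2 + 4u + 3
= 2(2n^2 + 2n + 2t^2 + 2t + 2u^2 + 2u + 1) + 1.
Since 2n^2 + 2n + 2t^2 + 2t + 2u^2 + 2u + 1 is an integer, the sum of squares is of the form 2k+1 for an integer k.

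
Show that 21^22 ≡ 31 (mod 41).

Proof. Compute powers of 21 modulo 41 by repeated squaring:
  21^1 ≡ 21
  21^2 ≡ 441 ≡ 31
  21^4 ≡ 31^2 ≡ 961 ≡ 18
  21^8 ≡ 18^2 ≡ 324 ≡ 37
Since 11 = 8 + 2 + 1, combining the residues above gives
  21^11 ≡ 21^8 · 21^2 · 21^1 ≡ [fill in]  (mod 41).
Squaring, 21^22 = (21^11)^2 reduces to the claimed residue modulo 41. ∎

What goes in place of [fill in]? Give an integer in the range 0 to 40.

20

21^8 · 21^2 · 21^1 ≡ 37 · 31 · 21 = 24087.
24087 mod 41 = 20, so 21^11 ≡ 20 (mod 41).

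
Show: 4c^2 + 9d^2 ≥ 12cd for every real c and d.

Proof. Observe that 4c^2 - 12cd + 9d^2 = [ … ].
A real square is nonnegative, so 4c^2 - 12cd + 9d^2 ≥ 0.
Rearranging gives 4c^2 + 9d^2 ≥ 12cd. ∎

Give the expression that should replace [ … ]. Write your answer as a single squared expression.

4c^2 - 12cd + 9d^2 is a perfect-square trinomial: the outer terms are (2c)^2 and (3d)^2, and the cross term is -2·2c·3d.
So 4c^2 - 12cd + 9d^2 = (2c - 3d)^2 ≥ 0.

(2c - 3d)^2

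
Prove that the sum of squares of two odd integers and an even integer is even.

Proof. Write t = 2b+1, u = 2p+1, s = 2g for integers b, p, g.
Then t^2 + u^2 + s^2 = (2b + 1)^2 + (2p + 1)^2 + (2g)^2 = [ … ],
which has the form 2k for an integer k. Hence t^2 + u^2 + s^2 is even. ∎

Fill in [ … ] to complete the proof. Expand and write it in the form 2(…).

(2b + 1)^2 + (2p + 1)^2 + (2g)^2 = 4b^2 + 4b + 4g^2 + 4p^2 + 4p + 2
= 2(2b^2 + 2b + 2g^2 + 2p^2 + 2p + 1).
Since 2b^2 + 2b + 2g^2 + 2p^2 + 2p + 1 is an integer, the sum of squares is of the form 2k for an integer k.

2(2b^2 + 2b + 2g^2 + 2p^2 + 2p + 1)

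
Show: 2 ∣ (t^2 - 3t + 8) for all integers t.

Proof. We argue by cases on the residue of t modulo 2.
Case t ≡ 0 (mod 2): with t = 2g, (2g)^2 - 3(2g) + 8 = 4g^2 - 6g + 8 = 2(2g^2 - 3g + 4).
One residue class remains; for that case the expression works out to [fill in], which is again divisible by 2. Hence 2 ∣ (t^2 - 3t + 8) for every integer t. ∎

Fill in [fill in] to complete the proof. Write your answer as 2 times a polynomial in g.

2(2g^2 - g + 3)

The residues treated are {0}, so the missing case is t ≡ 1 (mod 2); write t = 2g+1.
Then (2g+1)^2 - 3(2g+1) + 8 = 4g^2 - 2g + 6 = 2(2g^2 - g + 3).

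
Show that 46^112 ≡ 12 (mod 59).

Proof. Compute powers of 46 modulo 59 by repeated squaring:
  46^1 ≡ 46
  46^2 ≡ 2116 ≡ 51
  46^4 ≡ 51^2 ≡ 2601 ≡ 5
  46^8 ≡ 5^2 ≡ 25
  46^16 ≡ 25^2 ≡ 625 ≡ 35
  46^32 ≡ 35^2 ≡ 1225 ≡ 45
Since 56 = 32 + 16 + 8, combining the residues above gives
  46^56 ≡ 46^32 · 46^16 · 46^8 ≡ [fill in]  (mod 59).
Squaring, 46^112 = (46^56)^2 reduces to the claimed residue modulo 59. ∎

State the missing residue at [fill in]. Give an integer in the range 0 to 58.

Multiply the listed residues: 45 · 35 · 25 = 1575 → 39375.
Reducing modulo 59: 39375 = 667·59 + 22, so 46^56 ≡ 22.

22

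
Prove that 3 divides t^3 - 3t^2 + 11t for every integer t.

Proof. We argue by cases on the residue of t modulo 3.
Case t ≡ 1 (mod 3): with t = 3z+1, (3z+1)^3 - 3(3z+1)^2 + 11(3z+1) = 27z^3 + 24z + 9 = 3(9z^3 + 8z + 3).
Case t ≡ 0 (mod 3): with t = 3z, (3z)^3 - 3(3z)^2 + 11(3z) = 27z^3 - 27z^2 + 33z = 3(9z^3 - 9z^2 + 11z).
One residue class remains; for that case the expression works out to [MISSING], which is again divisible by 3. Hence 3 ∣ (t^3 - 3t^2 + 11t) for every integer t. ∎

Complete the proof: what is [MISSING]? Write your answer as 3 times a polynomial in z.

The residues treated are {1, 0}, so the missing case is t ≡ 2 (mod 3); write t = 3z+2.
Then (3z+2)^3 - 3(3z+2)^2 + 11(3z+2) = 27z^3 + 27z^2 + 33z + 18 = 3(9z^3 + 9z^2 + 11z + 6).

3(9z^3 + 9z^2 + 11z + 6)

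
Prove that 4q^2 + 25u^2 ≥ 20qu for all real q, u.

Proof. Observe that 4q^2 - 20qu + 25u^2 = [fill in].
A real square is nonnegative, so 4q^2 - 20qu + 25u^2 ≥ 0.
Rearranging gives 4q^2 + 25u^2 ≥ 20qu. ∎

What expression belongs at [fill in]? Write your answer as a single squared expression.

The leading and trailing coefficients are 2^2 and 5^2, and 20 = 2·2·5, so the trinomial is (2q - 5u)^2.
Hence 4q^2 - 20qu + 25u^2 ≥ 0.

(2q - 5u)^2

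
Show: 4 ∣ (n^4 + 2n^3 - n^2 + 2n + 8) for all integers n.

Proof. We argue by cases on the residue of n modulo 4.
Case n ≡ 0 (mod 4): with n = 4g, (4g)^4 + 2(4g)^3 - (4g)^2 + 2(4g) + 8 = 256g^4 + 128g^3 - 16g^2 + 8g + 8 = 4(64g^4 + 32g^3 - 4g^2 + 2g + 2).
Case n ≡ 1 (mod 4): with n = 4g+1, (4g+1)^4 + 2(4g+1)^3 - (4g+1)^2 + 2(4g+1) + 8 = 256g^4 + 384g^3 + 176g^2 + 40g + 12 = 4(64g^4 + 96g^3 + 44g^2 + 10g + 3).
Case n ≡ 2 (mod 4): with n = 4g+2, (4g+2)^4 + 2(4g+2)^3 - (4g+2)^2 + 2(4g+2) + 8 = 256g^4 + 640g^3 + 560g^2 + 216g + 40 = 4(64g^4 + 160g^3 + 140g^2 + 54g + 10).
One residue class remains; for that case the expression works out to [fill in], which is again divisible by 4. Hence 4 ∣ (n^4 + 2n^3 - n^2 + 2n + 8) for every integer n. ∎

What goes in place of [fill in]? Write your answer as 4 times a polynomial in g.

Only n ≡ 3 (mod 4) is unaccounted for. Put n = 4g+3:
(4g+3)^4 + 2(4g+3)^3 - (4g+3)^2 + 2(4g+3) + 8 expands to 256g^4 + 896g^3 + 1136g^2 + 632g + 140,
and factoring out 4 leaves 4(64g^4 + 224g^3 + 284g^2 + 158g + 35).

4(64g^4 + 224g^3 + 284g^2 + 158g + 35)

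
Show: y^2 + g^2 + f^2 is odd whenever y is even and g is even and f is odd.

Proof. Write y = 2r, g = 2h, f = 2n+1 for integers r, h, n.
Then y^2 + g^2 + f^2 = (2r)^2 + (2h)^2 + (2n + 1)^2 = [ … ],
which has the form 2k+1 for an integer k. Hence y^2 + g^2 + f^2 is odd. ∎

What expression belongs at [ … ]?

2(2h^2 + 2n^2 + 2n + 2r^2) + 1

(2r)^2 + (2h)^2 + (2n + 1)^2 = 4h^2 + 4n^2 + 4n + 4r^2 + 1
= 2(2h^2 + 2n^2 + 2n + 2r^2) + 1.
Since 2h^2 + 2n^2 + 2n + 2r^2 is an integer, the sum of squares is of the form 2k+1 for an integer k.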